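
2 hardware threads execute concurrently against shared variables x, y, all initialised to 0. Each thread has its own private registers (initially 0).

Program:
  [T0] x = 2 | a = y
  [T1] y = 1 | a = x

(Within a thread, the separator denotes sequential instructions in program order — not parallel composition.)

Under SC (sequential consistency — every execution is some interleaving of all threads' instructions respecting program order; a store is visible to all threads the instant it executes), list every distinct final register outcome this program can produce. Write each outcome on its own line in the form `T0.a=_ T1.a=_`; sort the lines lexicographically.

outcome vector order: (T0.a,T1.a)
|SC outcomes| = 3

T0.a=0 T1.a=2
T0.a=1 T1.a=0
T0.a=1 T1.a=2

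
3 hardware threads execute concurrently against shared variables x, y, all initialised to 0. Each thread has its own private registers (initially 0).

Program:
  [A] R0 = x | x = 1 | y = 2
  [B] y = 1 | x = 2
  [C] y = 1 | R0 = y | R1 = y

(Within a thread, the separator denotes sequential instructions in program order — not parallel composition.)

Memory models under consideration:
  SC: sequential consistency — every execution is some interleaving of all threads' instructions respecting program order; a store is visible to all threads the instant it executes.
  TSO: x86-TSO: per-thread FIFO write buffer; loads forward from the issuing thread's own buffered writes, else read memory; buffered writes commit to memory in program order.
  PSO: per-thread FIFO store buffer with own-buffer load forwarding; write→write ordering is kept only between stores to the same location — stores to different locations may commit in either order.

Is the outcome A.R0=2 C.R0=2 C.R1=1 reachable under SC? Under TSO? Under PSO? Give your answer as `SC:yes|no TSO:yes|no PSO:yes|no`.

outcome vector order: (A.R0,C.R0,C.R1)
[SC] allowed = {(0,1,1); (0,1,2); (0,2,1); (0,2,2); (2,1,1); (2,1,2); (2,2,2)}
[TSO] allowed = {(0,1,1); (0,1,2); (0,2,1); (0,2,2); (2,1,1); (2,1,2); (2,2,2)}
[PSO] allowed = {(0,1,1); (0,1,2); (0,2,1); (0,2,2); (2,1,1); (2,1,2); (2,2,1); (2,2,2)}
target (2,2,1) ∈ {PSO}

SC:no TSO:no PSO:yes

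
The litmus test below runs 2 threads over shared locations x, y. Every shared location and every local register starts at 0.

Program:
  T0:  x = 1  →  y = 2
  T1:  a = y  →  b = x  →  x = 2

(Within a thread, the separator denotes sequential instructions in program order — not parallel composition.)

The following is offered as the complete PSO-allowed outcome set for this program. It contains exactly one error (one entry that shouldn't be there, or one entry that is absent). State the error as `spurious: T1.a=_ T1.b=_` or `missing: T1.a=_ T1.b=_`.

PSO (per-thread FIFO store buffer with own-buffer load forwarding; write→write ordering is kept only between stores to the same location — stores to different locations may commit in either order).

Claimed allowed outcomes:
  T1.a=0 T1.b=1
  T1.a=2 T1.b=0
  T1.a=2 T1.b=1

outcome vector order: (T1.a,T1.b)
PSO (4): 00 01 20 21
PSO∖claimed = {00}

missing: T1.a=0 T1.b=0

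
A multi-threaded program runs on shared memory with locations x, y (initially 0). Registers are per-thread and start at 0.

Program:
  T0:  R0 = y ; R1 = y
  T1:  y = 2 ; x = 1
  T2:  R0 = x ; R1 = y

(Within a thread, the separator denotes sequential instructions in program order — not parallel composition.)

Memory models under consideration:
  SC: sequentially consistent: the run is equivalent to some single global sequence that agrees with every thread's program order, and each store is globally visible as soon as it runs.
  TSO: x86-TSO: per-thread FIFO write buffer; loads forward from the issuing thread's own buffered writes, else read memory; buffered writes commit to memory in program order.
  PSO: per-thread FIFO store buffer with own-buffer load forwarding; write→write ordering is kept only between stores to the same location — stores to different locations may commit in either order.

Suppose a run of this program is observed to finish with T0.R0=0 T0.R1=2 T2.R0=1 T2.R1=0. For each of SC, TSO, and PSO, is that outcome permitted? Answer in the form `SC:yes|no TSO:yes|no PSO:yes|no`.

outcome vector order: (T0.R0,T0.R1,T2.R0,T2.R1)
SC: 9 outcomes — {0000 0002 0012 0200 0202 0212 2200 2202 2212}
TSO: 9 outcomes — {0000 0002 0012 0200 0202 0212 2200 2202 2212}
PSO: 12 outcomes — {0000 0002 0010 0012 0200 0202 0210 0212 2200 2202 2210 2212}
target 0210 ∈ {PSO}

SC:no TSO:no PSO:yes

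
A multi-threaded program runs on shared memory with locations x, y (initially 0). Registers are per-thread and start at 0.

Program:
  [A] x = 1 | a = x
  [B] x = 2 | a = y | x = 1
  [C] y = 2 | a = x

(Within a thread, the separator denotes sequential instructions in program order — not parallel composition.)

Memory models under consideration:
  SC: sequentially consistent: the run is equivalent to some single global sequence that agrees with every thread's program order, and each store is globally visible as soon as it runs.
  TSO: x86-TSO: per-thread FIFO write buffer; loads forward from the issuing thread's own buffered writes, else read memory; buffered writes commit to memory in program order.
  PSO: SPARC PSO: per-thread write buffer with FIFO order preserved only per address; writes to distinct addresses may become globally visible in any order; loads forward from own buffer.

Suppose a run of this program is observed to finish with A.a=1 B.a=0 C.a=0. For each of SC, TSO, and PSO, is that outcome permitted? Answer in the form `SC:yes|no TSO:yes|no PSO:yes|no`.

outcome vector order: (A.a,B.a,C.a)
under SC → <1 0 1>, <1 0 2>, <1 2 0>, <1 2 1>, <1 2 2>, <2 0 1>, <2 0 2>, <2 2 0>, <2 2 1>, <2 2 2>
under TSO → <1 0 0>, <1 0 1>, <1 0 2>, <1 2 0>, <1 2 1>, <1 2 2>, <2 0 0>, <2 0 1>, <2 0 2>, <2 2 0>, <2 2 1>, <2 2 2>
under PSO → <1 0 0>, <1 0 1>, <1 0 2>, <1 2 0>, <1 2 1>, <1 2 2>, <2 0 0>, <2 0 1>, <2 0 2>, <2 2 0>, <2 2 1>, <2 2 2>
target <1 0 0> ∈ {TSO,PSO}

SC:no TSO:yes PSO:yes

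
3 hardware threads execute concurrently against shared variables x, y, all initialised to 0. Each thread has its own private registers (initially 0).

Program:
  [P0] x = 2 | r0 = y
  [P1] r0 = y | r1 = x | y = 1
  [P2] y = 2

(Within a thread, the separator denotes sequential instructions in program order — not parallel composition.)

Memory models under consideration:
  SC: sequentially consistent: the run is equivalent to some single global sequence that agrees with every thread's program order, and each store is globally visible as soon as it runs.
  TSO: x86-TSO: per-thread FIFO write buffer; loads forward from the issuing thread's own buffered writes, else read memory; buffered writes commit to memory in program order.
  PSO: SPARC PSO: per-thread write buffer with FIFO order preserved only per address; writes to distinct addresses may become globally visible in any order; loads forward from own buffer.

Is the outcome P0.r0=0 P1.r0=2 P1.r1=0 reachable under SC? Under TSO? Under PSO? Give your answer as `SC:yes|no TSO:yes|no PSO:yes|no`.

outcome vector order: (P0.r0,P1.r0,P1.r1)
SC (11): 000, 002, 022, 100, 102, 120, 122, 200, 202, 220, 222
TSO (12): 000, 002, 020, 022, 100, 102, 120, 122, 200, 202, 220, 222
PSO (12): 000, 002, 020, 022, 100, 102, 120, 122, 200, 202, 220, 222
target 020 ∈ {TSO,PSO}

SC:no TSO:yes PSO:yes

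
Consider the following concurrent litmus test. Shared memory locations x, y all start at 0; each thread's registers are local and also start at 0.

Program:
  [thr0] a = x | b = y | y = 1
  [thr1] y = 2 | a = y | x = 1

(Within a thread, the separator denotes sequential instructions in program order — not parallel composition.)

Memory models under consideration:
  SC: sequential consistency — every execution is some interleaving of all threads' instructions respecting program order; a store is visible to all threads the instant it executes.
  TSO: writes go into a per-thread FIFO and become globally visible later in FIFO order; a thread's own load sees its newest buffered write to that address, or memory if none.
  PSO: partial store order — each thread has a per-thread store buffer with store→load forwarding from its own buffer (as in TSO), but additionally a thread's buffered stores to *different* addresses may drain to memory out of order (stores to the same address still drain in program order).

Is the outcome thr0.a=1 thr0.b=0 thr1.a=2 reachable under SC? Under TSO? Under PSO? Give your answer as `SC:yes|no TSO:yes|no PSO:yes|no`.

SC:no TSO:no PSO:yes

outcome vector order: (thr0.a,thr0.b,thr1.a)
SC (5): 0/0/1 0/0/2 0/2/1 0/2/2 1/2/2
TSO (5): 0/0/1 0/0/2 0/2/1 0/2/2 1/2/2
PSO (6): 0/0/1 0/0/2 0/2/1 0/2/2 1/0/2 1/2/2
target 1/0/2 ∈ {PSO}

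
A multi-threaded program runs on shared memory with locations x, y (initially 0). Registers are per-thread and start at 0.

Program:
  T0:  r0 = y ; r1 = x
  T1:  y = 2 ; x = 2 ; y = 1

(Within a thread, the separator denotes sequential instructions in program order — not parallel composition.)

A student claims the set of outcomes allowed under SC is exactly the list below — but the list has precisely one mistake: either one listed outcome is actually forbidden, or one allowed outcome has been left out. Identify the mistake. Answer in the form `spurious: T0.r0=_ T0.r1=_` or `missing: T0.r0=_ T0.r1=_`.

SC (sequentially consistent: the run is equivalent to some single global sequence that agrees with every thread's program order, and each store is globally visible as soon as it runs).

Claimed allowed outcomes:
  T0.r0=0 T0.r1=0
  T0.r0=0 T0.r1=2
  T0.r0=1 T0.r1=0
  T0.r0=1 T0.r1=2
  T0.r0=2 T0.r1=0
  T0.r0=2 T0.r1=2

outcome vector order: (T0.r0,T0.r1)
under SC → 0/0; 0/2; 1/2; 2/0; 2/2
claimed∖SC = {1/0}

spurious: T0.r0=1 T0.r1=0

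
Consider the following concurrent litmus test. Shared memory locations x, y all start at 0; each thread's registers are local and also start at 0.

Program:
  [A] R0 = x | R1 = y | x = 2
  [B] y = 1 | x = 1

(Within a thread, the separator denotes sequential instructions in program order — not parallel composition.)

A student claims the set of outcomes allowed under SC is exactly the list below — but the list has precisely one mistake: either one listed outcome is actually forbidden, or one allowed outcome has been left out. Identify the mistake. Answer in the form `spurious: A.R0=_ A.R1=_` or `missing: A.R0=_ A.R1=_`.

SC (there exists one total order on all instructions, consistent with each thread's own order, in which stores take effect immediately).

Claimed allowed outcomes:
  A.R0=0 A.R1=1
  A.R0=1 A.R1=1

outcome vector order: (A.R0,A.R1)
SC (3): 0/0, 0/1, 1/1
SC∖claimed = {0/0}

missing: A.R0=0 A.R1=0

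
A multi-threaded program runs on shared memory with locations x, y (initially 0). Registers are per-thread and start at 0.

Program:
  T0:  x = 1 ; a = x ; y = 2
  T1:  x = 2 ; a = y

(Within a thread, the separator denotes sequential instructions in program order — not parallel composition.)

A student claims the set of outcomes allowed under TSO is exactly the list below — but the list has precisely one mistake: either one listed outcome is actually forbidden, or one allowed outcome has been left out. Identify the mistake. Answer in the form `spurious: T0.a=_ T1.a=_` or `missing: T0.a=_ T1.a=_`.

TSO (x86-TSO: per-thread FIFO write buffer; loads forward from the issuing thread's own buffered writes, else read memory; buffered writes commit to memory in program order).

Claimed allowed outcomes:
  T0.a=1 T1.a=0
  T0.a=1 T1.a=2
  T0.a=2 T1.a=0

missing: T0.a=2 T1.a=2

outcome vector order: (T0.a,T1.a)
TSO (4): (1,0); (1,2); (2,0); (2,2)
TSO∖claimed = {(2,2)}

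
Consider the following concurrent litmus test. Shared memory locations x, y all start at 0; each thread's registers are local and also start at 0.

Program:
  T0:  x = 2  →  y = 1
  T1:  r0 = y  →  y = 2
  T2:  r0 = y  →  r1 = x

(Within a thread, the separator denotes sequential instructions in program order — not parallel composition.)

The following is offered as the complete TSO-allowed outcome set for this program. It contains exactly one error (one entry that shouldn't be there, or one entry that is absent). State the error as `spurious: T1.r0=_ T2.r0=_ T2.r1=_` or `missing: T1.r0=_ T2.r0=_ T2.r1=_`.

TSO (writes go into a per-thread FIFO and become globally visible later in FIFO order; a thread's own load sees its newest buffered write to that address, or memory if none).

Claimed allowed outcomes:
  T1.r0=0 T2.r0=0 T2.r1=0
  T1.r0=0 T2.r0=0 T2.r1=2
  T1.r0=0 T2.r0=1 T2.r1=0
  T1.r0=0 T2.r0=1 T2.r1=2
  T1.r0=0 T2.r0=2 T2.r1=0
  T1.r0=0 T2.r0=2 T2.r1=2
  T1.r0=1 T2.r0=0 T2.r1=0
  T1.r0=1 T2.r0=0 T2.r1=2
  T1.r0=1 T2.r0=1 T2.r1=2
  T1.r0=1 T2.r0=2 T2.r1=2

outcome vector order: (T1.r0,T2.r0,T2.r1)
[TSO] allowed = {<0 0 0> <0 0 2> <0 1 2> <0 2 0> <0 2 2> <1 0 0> <1 0 2> <1 1 2> <1 2 2>}
claimed∖TSO = {<0 1 0>}

spurious: T1.r0=0 T2.r0=1 T2.r1=0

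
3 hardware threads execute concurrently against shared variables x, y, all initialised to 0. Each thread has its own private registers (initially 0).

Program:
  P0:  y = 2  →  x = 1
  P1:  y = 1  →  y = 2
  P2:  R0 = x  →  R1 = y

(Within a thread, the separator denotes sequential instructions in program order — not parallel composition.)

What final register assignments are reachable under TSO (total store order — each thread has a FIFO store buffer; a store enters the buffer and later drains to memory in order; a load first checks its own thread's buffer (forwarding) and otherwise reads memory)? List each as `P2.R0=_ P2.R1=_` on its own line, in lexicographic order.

outcome vector order: (P2.R0,P2.R1)
|TSO outcomes| = 5

P2.R0=0 P2.R1=0
P2.R0=0 P2.R1=1
P2.R0=0 P2.R1=2
P2.R0=1 P2.R1=1
P2.R0=1 P2.R1=2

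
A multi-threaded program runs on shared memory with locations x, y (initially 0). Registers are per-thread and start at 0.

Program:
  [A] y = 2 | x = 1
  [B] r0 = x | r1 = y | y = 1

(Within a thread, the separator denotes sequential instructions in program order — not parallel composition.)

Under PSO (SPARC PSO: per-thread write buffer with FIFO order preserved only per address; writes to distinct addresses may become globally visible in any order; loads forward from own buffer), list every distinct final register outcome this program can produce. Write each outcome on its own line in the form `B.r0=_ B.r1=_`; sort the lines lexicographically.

outcome vector order: (B.r0,B.r1)
|PSO outcomes| = 4

B.r0=0 B.r1=0
B.r0=0 B.r1=2
B.r0=1 B.r1=0
B.r0=1 B.r1=2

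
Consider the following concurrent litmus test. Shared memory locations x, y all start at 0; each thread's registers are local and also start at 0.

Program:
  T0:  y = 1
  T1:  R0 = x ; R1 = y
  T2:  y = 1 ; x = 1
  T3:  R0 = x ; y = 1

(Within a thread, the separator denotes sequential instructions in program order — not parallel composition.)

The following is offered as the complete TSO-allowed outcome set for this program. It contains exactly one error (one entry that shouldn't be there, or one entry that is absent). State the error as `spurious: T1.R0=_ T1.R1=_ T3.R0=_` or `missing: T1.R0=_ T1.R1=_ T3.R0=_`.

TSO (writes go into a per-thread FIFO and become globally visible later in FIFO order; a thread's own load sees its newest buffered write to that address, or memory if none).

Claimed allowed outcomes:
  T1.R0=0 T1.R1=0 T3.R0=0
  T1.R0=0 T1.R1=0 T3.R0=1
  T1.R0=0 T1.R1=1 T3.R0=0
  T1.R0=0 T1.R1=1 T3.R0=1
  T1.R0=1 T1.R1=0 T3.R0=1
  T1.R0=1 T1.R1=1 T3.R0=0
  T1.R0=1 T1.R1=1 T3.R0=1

outcome vector order: (T1.R0,T1.R1,T3.R0)
TSO (6): <0 0 0>; <0 0 1>; <0 1 0>; <0 1 1>; <1 1 0>; <1 1 1>
claimed∖TSO = {<1 0 1>}

spurious: T1.R0=1 T1.R1=0 T3.R0=1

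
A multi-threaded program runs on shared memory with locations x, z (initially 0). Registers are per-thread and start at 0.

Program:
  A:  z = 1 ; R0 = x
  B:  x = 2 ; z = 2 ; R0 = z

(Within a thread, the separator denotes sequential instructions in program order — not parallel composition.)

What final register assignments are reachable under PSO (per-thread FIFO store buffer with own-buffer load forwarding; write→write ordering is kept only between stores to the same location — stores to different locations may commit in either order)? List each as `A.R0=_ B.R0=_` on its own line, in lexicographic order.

outcome vector order: (A.R0,B.R0)
|PSO outcomes| = 4

A.R0=0 B.R0=1
A.R0=0 B.R0=2
A.R0=2 B.R0=1
A.R0=2 B.R0=2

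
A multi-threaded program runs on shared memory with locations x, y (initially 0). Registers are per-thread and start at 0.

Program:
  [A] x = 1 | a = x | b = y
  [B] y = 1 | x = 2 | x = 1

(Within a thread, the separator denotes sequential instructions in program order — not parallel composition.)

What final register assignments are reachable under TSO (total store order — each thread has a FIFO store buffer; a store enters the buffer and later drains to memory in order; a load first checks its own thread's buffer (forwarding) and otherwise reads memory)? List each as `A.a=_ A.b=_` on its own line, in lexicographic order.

A.a=1 A.b=0
A.a=1 A.b=1
A.a=2 A.b=1

outcome vector order: (A.a,A.b)
|TSO outcomes| = 3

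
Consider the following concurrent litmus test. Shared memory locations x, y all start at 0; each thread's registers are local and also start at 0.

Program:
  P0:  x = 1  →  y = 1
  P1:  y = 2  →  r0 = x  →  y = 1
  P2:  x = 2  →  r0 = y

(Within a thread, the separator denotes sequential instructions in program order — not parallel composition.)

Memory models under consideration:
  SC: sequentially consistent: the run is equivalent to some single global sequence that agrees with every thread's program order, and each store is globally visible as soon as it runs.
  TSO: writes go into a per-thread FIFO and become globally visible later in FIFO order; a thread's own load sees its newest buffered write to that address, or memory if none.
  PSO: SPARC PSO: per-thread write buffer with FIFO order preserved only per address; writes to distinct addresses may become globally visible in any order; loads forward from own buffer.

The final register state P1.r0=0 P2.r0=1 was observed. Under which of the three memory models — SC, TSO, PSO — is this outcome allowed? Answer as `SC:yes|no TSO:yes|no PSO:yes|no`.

outcome vector order: (P1.r0,P2.r0)
SC: 8 outcomes — {0/1; 0/2; 1/0; 1/1; 1/2; 2/0; 2/1; 2/2}
TSO: 9 outcomes — {0/0; 0/1; 0/2; 1/0; 1/1; 1/2; 2/0; 2/1; 2/2}
PSO: 9 outcomes — {0/0; 0/1; 0/2; 1/0; 1/1; 1/2; 2/0; 2/1; 2/2}
target 0/1 ∈ {SC,TSO,PSO}

SC:yes TSO:yes PSO:yes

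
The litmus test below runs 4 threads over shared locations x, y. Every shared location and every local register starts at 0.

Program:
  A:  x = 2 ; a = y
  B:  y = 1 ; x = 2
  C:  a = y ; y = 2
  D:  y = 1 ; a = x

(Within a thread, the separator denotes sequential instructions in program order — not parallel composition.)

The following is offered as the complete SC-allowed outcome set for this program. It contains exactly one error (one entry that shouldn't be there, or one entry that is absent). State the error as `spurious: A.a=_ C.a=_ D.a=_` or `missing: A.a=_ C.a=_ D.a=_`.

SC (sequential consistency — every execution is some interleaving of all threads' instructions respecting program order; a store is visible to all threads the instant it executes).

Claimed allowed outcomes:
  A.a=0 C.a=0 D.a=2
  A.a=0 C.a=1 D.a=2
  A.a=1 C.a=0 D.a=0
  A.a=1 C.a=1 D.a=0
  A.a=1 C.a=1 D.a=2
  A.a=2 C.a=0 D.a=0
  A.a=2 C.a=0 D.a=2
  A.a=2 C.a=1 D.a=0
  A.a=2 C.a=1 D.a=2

outcome vector order: (A.a,C.a,D.a)
under SC → (0,0,2), (0,1,2), (1,0,0), (1,0,2), (1,1,0), (1,1,2), (2,0,0), (2,0,2), (2,1,0), (2,1,2)
SC∖claimed = {(1,0,2)}

missing: A.a=1 C.a=0 D.a=2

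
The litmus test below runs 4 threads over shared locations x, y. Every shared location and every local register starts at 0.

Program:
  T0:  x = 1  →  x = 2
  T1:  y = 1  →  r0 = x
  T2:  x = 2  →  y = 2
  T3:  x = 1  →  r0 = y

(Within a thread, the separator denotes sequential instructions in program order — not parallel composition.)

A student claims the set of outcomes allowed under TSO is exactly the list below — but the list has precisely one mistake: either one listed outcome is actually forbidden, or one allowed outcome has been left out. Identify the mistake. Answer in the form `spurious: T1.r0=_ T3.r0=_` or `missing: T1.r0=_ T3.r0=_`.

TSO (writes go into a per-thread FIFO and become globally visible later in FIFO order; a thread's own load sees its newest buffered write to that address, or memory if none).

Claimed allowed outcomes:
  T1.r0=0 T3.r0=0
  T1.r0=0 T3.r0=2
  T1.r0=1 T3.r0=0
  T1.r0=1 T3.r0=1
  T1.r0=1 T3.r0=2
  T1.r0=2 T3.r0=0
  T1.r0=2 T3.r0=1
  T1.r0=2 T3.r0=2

missing: T1.r0=0 T3.r0=1

outcome vector order: (T1.r0,T3.r0)
TSO: 9 outcomes — {0/0 0/1 0/2 1/0 1/1 1/2 2/0 2/1 2/2}
TSO∖claimed = {0/1}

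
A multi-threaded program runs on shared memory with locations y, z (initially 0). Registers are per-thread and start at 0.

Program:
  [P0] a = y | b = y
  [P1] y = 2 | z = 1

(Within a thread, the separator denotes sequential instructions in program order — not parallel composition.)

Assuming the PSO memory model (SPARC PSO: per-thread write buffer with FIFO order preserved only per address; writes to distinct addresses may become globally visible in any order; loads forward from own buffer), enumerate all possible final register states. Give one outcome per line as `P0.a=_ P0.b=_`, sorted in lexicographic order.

outcome vector order: (P0.a,P0.b)
|PSO outcomes| = 3

P0.a=0 P0.b=0
P0.a=0 P0.b=2
P0.a=2 P0.b=2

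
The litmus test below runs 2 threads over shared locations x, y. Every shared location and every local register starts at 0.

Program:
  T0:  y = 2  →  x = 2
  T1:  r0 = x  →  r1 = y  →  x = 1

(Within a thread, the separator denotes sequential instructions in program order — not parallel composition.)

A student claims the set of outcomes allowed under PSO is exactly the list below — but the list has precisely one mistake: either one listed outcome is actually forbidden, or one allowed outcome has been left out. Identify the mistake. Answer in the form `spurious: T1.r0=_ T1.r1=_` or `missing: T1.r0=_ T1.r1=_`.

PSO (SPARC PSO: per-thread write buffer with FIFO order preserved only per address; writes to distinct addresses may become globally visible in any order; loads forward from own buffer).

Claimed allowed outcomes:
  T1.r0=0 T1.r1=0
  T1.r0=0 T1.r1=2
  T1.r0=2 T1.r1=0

outcome vector order: (T1.r0,T1.r1)
[PSO] allowed = {0/0 0/2 2/0 2/2}
PSO∖claimed = {2/2}

missing: T1.r0=2 T1.r1=2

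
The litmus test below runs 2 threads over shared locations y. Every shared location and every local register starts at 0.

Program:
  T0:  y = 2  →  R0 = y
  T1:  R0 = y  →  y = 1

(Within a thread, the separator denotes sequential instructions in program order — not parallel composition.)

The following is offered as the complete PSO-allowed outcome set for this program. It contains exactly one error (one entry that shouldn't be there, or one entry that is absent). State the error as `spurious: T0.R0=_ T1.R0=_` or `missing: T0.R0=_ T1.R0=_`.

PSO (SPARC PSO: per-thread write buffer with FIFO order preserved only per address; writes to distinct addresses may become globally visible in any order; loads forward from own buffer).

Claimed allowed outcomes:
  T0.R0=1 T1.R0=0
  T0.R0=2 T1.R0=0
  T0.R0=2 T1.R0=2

missing: T0.R0=1 T1.R0=2

outcome vector order: (T0.R0,T1.R0)
PSO (4): 1/0 1/2 2/0 2/2
PSO∖claimed = {1/2}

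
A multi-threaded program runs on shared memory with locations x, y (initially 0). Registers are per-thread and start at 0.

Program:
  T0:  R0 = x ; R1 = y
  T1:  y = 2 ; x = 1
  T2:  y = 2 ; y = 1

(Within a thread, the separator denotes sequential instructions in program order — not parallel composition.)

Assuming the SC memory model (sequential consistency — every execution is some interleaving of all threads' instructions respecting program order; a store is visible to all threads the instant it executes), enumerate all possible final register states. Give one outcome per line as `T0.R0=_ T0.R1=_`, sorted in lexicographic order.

T0.R0=0 T0.R1=0
T0.R0=0 T0.R1=1
T0.R0=0 T0.R1=2
T0.R0=1 T0.R1=1
T0.R0=1 T0.R1=2

outcome vector order: (T0.R0,T0.R1)
|SC outcomes| = 5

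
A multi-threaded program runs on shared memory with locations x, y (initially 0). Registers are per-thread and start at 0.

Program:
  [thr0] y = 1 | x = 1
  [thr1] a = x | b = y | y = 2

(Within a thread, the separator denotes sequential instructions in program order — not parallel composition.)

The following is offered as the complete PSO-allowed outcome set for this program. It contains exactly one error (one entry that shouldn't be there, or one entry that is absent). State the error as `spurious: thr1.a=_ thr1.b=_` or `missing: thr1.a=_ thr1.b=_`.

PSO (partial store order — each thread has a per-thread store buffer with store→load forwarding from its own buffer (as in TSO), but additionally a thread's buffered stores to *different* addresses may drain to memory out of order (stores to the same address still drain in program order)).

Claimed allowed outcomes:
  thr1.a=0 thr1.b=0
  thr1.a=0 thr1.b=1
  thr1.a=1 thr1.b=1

outcome vector order: (thr1.a,thr1.b)
under PSO → <0 0> <0 1> <1 0> <1 1>
PSO∖claimed = {<1 0>}

missing: thr1.a=1 thr1.b=0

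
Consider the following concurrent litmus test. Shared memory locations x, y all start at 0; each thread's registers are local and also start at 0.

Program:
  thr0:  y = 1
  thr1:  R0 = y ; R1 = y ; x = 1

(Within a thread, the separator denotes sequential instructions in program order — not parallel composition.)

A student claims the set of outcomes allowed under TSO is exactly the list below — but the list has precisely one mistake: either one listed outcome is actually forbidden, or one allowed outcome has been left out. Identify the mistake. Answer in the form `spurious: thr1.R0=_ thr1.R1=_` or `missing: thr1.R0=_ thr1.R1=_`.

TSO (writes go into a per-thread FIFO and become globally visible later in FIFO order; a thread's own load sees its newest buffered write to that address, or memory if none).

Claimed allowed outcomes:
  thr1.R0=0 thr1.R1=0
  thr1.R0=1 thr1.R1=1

outcome vector order: (thr1.R0,thr1.R1)
TSO: 3 outcomes — {<0 0>, <0 1>, <1 1>}
TSO∖claimed = {<0 1>}

missing: thr1.R0=0 thr1.R1=1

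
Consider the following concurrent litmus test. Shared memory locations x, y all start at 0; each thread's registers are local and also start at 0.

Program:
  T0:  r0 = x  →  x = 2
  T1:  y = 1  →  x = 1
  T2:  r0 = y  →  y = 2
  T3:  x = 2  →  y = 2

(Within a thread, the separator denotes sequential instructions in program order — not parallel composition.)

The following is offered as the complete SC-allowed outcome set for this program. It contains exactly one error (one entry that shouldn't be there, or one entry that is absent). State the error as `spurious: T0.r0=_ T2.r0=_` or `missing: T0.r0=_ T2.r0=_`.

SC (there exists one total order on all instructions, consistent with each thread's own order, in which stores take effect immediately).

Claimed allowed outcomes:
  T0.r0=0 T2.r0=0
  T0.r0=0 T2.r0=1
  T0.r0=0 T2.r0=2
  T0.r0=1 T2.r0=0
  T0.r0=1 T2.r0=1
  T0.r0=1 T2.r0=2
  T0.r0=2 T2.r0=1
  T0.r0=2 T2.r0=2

missing: T0.r0=2 T2.r0=0

outcome vector order: (T0.r0,T2.r0)
under SC → 00; 01; 02; 10; 11; 12; 20; 21; 22
SC∖claimed = {20}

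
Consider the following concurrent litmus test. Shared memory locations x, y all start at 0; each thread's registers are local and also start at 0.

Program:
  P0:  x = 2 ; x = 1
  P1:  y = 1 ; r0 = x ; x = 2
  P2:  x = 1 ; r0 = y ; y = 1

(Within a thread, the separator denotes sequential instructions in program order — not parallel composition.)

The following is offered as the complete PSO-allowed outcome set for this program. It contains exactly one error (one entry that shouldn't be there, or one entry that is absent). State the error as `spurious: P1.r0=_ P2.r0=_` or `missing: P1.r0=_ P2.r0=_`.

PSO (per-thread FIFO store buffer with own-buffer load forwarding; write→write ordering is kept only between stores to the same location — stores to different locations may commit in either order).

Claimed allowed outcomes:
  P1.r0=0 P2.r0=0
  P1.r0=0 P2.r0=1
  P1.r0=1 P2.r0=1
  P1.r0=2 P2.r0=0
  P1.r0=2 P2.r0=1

outcome vector order: (P1.r0,P2.r0)
[PSO] allowed = {(0,0); (0,1); (1,0); (1,1); (2,0); (2,1)}
PSO∖claimed = {(1,0)}

missing: P1.r0=1 P2.r0=0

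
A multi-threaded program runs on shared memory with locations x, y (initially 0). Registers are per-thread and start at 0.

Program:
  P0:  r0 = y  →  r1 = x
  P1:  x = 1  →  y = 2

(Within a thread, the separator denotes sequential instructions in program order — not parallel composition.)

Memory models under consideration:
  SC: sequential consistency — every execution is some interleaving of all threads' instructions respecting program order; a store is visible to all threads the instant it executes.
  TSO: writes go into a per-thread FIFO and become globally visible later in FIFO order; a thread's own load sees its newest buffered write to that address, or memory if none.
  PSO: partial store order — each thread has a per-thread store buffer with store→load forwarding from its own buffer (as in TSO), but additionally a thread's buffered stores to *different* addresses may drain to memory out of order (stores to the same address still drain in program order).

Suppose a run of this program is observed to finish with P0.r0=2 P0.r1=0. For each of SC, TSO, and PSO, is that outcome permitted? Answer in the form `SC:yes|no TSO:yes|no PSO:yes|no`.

SC:no TSO:no PSO:yes

outcome vector order: (P0.r0,P0.r1)
under SC → <0 0>, <0 1>, <2 1>
under TSO → <0 0>, <0 1>, <2 1>
under PSO → <0 0>, <0 1>, <2 0>, <2 1>
target <2 0> ∈ {PSO}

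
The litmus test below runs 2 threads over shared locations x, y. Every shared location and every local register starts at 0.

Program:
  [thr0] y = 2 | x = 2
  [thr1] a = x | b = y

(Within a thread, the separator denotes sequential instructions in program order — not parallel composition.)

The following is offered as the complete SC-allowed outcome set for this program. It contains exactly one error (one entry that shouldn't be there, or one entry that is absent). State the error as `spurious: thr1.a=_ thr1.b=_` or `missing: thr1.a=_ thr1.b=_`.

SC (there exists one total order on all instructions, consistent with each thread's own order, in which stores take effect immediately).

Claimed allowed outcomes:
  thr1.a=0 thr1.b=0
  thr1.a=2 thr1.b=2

missing: thr1.a=0 thr1.b=2

outcome vector order: (thr1.a,thr1.b)
[SC] allowed = {0/0; 0/2; 2/2}
SC∖claimed = {0/2}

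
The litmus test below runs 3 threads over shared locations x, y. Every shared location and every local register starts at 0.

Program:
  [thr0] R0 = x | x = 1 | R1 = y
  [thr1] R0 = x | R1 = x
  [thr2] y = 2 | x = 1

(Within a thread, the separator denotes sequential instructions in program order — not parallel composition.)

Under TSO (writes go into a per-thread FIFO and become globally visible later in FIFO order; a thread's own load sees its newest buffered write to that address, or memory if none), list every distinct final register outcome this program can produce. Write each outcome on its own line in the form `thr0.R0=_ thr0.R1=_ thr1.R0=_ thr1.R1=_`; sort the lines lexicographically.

outcome vector order: (thr0.R0,thr0.R1,thr1.R0,thr1.R1)
|TSO outcomes| = 9

thr0.R0=0 thr0.R1=0 thr1.R0=0 thr1.R1=0
thr0.R0=0 thr0.R1=0 thr1.R0=0 thr1.R1=1
thr0.R0=0 thr0.R1=0 thr1.R0=1 thr1.R1=1
thr0.R0=0 thr0.R1=2 thr1.R0=0 thr1.R1=0
thr0.R0=0 thr0.R1=2 thr1.R0=0 thr1.R1=1
thr0.R0=0 thr0.R1=2 thr1.R0=1 thr1.R1=1
thr0.R0=1 thr0.R1=2 thr1.R0=0 thr1.R1=0
thr0.R0=1 thr0.R1=2 thr1.R0=0 thr1.R1=1
thr0.R0=1 thr0.R1=2 thr1.R0=1 thr1.R1=1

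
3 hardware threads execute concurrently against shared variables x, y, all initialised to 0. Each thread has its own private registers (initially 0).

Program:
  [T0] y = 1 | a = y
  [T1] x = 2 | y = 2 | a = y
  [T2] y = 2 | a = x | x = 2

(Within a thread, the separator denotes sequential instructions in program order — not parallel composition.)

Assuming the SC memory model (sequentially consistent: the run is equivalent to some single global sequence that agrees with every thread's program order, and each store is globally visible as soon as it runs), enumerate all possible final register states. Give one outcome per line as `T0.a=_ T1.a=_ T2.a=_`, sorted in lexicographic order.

T0.a=1 T1.a=1 T2.a=0
T0.a=1 T1.a=1 T2.a=2
T0.a=1 T1.a=2 T2.a=0
T0.a=1 T1.a=2 T2.a=2
T0.a=2 T1.a=1 T2.a=2
T0.a=2 T1.a=2 T2.a=0
T0.a=2 T1.a=2 T2.a=2

outcome vector order: (T0.a,T1.a,T2.a)
|SC outcomes| = 7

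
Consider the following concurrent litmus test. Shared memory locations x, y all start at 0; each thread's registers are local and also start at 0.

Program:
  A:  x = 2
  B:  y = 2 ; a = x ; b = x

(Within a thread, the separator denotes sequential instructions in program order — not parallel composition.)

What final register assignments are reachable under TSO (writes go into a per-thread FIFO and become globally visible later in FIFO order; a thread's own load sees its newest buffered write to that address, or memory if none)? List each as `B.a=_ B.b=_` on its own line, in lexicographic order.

outcome vector order: (B.a,B.b)
|TSO outcomes| = 3

B.a=0 B.b=0
B.a=0 B.b=2
B.a=2 B.b=2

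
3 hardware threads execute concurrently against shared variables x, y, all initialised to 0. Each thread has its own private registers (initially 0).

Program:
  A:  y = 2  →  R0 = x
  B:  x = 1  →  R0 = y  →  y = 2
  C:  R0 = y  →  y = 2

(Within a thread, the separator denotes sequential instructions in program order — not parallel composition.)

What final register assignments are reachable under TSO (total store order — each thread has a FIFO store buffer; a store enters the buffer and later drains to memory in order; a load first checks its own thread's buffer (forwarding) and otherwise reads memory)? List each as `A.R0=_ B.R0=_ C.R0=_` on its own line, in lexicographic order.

outcome vector order: (A.R0,B.R0,C.R0)
|TSO outcomes| = 8

A.R0=0 B.R0=0 C.R0=0
A.R0=0 B.R0=0 C.R0=2
A.R0=0 B.R0=2 C.R0=0
A.R0=0 B.R0=2 C.R0=2
A.R0=1 B.R0=0 C.R0=0
A.R0=1 B.R0=0 C.R0=2
A.R0=1 B.R0=2 C.R0=0
A.R0=1 B.R0=2 C.R0=2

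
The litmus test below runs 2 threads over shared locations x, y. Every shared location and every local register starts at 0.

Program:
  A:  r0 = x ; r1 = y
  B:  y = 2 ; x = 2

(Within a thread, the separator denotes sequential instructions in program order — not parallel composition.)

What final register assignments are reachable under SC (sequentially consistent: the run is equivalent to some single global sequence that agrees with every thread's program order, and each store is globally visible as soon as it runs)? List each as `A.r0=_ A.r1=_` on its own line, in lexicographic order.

outcome vector order: (A.r0,A.r1)
|SC outcomes| = 3

A.r0=0 A.r1=0
A.r0=0 A.r1=2
A.r0=2 A.r1=2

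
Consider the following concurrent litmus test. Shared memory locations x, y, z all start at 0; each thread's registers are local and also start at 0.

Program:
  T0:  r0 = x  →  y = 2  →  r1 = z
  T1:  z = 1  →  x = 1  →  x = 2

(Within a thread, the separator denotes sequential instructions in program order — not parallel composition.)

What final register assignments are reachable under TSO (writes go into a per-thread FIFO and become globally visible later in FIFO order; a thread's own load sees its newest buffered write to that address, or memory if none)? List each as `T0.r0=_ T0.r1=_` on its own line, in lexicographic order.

T0.r0=0 T0.r1=0
T0.r0=0 T0.r1=1
T0.r0=1 T0.r1=1
T0.r0=2 T0.r1=1

outcome vector order: (T0.r0,T0.r1)
|TSO outcomes| = 4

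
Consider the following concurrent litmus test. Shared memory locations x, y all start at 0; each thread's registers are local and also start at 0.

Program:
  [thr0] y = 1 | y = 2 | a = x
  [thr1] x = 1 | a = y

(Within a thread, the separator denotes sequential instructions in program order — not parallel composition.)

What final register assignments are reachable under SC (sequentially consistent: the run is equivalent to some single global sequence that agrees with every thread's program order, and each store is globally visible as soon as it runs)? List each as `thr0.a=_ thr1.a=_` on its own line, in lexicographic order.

outcome vector order: (thr0.a,thr1.a)
|SC outcomes| = 4

thr0.a=0 thr1.a=2
thr0.a=1 thr1.a=0
thr0.a=1 thr1.a=1
thr0.a=1 thr1.a=2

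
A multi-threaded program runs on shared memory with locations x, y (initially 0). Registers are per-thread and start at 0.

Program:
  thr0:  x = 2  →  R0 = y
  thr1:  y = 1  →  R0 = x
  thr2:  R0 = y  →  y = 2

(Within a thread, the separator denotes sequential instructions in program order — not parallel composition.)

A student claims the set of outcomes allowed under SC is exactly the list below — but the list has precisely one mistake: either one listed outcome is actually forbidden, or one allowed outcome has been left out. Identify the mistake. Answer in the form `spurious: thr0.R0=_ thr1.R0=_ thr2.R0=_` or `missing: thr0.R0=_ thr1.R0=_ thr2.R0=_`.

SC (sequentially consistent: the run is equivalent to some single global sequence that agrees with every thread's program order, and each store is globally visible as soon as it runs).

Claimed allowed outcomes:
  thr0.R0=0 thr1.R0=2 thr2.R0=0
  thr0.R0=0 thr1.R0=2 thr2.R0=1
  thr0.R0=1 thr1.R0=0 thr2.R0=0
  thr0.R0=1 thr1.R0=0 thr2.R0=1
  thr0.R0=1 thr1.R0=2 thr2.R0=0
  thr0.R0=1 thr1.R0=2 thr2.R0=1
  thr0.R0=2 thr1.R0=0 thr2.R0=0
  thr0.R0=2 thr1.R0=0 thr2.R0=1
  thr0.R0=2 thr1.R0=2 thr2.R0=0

outcome vector order: (thr0.R0,thr1.R0,thr2.R0)
[SC] allowed = {(0,2,0), (0,2,1), (1,0,0), (1,0,1), (1,2,0), (1,2,1), (2,0,0), (2,0,1), (2,2,0), (2,2,1)}
SC∖claimed = {(2,2,1)}

missing: thr0.R0=2 thr1.R0=2 thr2.R0=1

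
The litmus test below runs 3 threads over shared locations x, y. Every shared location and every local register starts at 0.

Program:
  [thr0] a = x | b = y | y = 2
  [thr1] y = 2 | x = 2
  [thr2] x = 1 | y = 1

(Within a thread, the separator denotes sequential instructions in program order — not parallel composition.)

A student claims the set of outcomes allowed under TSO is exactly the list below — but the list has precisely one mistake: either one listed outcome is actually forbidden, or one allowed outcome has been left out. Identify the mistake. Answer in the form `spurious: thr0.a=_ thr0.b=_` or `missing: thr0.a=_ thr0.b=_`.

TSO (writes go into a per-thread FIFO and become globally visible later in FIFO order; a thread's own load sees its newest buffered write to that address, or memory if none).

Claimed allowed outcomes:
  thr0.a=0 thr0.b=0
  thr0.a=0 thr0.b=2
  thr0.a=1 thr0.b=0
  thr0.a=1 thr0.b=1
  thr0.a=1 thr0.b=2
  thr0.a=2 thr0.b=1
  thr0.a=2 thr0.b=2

missing: thr0.a=0 thr0.b=1

outcome vector order: (thr0.a,thr0.b)
under TSO → 00; 01; 02; 10; 11; 12; 21; 22
TSO∖claimed = {01}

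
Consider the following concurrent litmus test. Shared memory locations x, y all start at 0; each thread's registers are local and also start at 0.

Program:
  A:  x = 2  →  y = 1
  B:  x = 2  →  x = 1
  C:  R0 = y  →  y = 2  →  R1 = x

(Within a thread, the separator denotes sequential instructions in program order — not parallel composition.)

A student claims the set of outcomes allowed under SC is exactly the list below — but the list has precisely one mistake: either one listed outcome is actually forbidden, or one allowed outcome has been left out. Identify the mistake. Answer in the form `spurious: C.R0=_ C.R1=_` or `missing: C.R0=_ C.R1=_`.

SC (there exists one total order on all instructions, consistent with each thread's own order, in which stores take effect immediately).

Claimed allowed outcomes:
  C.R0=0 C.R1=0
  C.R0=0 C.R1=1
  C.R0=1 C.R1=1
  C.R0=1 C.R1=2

outcome vector order: (C.R0,C.R1)
[SC] allowed = {<0 0> <0 1> <0 2> <1 1> <1 2>}
SC∖claimed = {<0 2>}

missing: C.R0=0 C.R1=2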